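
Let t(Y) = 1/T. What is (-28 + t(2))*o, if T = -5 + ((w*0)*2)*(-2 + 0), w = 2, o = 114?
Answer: -16074/5 ≈ -3214.8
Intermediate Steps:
T = -5 (T = -5 + ((2*0)*2)*(-2 + 0) = -5 + (0*2)*(-2) = -5 + 0*(-2) = -5 + 0 = -5)
t(Y) = -1/5 (t(Y) = 1/(-5) = -1/5)
(-28 + t(2))*o = (-28 - 1/5)*114 = -141/5*114 = -16074/5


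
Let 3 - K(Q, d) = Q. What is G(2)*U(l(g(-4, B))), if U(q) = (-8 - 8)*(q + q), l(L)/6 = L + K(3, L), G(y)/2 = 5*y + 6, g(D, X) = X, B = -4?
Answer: 24576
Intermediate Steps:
K(Q, d) = 3 - Q
G(y) = 12 + 10*y (G(y) = 2*(5*y + 6) = 2*(6 + 5*y) = 12 + 10*y)
l(L) = 6*L (l(L) = 6*(L + (3 - 1*3)) = 6*(L + (3 - 3)) = 6*(L + 0) = 6*L)
U(q) = -32*q
G(2)*U(l(g(-4, B))) = (12 + 10*2)*(-192*(-4)) = (12 + 20)*(-32*(-24)) = 32*768 = 24576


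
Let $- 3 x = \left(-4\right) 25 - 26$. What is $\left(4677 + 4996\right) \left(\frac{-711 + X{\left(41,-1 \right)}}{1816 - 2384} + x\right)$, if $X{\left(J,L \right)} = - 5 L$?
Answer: $\frac{118794113}{284} \approx 4.1829 \cdot 10^{5}$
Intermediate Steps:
$x = 42$ ($x = - \frac{\left(-4\right) 25 - 26}{3} = - \frac{-100 - 26}{3} = \left(- \frac{1}{3}\right) \left(-126\right) = 42$)
$\left(4677 + 4996\right) \left(\frac{-711 + X{\left(41,-1 \right)}}{1816 - 2384} + x\right) = \left(4677 + 4996\right) \left(\frac{-711 - -5}{1816 - 2384} + 42\right) = 9673 \left(\frac{-711 + 5}{-568} + 42\right) = 9673 \left(\left(-706\right) \left(- \frac{1}{568}\right) + 42\right) = 9673 \left(\frac{353}{284} + 42\right) = 9673 \cdot \frac{12281}{284} = \frac{118794113}{284}$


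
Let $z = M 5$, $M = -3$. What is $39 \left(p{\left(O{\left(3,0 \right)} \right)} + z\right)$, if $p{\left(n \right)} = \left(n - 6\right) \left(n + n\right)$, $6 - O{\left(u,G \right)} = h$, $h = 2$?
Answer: $-1209$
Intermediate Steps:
$O{\left(u,G \right)} = 4$ ($O{\left(u,G \right)} = 6 - 2 = 4$)
$p{\left(n \right)} = 2 n \left(-6 + n\right)$ ($p{\left(n \right)} = \left(-6 + n\right) 2 n = 2 n \left(-6 + n\right)$)
$z = -15$ ($z = \left(-3\right) 5 = -15$)
$39 \left(p{\left(O{\left(3,0 \right)} \right)} + z\right) = 39 \left(2 \cdot 4 \left(-6 + 4\right) - 15\right) = 39 \left(2 \cdot 4 \left(-2\right) - 15\right) = 39 \left(-16 - 15\right) = 39 \left(-31\right) = -1209$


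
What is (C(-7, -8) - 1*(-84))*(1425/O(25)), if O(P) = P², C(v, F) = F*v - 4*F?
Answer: 9804/25 ≈ 392.16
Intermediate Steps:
C(v, F) = -4*F + F*v
(C(-7, -8) - 1*(-84))*(1425/O(25)) = (-8*(-4 - 7) - 1*(-84))*(1425/(25²)) = (-8*(-11) + 84)*(1425/625) = (88 + 84)*(1425*(1/625)) = 172*(57/25) = 9804/25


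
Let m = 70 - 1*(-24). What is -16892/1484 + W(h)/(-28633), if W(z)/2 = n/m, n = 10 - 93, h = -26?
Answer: -5683075680/499273621 ≈ -11.383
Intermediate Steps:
m = 94 (m = 70 + 24 = 94)
n = -83
W(z) = -83/47 (W(z) = 2*(-83/94) = -83/47)
-16892/1484 + W(h)/(-28633) = -16892/1484 - 83/47/(-28633) = -16892*1/1484 - 83/47*(-1/28633) = -4223/371 + 83/1345751 = -5683075680/499273621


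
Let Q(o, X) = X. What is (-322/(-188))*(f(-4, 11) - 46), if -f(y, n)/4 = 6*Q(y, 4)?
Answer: -11431/47 ≈ -243.21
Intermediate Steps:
f(y, n) = -96 (f(y, n) = -24*4 = -4*24 = -96)
(-322/(-188))*(f(-4, 11) - 46) = (-322/(-188))*(-96 - 46) = -322*(-1/188)*(-142) = (161/94)*(-142) = -11431/47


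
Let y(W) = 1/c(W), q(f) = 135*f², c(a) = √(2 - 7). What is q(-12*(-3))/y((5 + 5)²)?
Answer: 174960*I*√5 ≈ 3.9122e+5*I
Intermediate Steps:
c(a) = I*√5 (c(a) = √(-5) = I*√5)
y(W) = -I*√5/5 (y(W) = 1/(I*√5) = -I*√5/5)
q(-12*(-3))/y((5 + 5)²) = (135*(-12*(-3))²)/((-I*√5/5)) = (135*36²)*(I*√5) = (135*1296)*(I*√5) = 174960*(I*√5) = 174960*I*√5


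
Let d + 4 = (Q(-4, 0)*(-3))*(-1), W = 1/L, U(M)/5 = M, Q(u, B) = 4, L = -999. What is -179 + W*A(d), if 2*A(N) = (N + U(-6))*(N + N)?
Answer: -178645/999 ≈ -178.82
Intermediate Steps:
U(M) = 5*M
W = -1/999 (W = 1/(-999) = -1/999 ≈ -0.0010010)
d = 8 (d = -4 + (4*(-3))*(-1) = -4 - 12*(-1) = -4 + 12 = 8)
A(N) = N*(-30 + N) (A(N) = ((N + 5*(-6))*(N + N))/2 = ((N - 30)*(2*N))/2 = ((-30 + N)*(2*N))/2 = (2*N*(-30 + N))/2 = N*(-30 + N))
-179 + W*A(d) = -179 - 8*(-30 + 8)/999 = -179 - 8*(-22)/999 = -179 - 1/999*(-176) = -179 + 176/999 = -178645/999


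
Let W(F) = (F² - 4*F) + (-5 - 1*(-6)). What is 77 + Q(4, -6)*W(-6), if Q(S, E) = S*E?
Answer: -1387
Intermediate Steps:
W(F) = 1 + F² - 4*F (W(F) = (F² - 4*F) + (-5 + 6) = (F² - 4*F) + 1 = 1 + F² - 4*F)
Q(S, E) = E*S
77 + Q(4, -6)*W(-6) = 77 + (-6*4)*(1 + (-6)² - 4*(-6)) = 77 - 24*(1 + 36 + 24) = 77 - 24*61 = 77 - 1464 = -1387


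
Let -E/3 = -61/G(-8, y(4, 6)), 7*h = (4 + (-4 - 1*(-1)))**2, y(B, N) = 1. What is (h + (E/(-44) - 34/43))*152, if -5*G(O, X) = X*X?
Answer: 10139730/3311 ≈ 3062.4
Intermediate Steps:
G(O, X) = -X**2/5 (G(O, X) = -X*X/5 = -X**2/5)
h = 1/7 (h = (4 + (-4 - 1*(-1)))**2/7 = (4 + (-4 + 1))**2/7 = (4 - 3)**2/7 = (1/7)*1**2 = (1/7)*1 = 1/7 ≈ 0.14286)
E = -915 (E = -(-183)/((-1/5*1**2)) = -(-183)/((-1/5*1)) = -(-183)/(-1/5) = -(-183)*(-5) = -3*305 = -915)
(h + (E/(-44) - 34/43))*152 = (1/7 + (-915/(-44) - 34/43))*152 = (1/7 + (-915*(-1/44) - 34*1/43))*152 = (1/7 + (915/44 - 34/43))*152 = (1/7 + 37849/1892)*152 = (266835/13244)*152 = 10139730/3311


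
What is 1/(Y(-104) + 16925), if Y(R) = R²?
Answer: 1/27741 ≈ 3.6048e-5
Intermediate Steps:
1/(Y(-104) + 16925) = 1/((-104)² + 16925) = 1/(10816 + 16925) = 1/27741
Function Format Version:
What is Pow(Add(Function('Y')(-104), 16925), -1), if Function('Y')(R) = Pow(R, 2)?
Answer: Rational(1, 27741) ≈ 3.6048e-5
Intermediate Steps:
Pow(Add(Function('Y')(-104), 16925), -1) = Pow(Add(Pow(-104, 2), 16925), -1) = Pow(Add(10816, 16925), -1) = Pow(27741, -1) = Rational(1, 27741)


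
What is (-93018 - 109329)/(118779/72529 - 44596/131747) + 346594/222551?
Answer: -14838035432513204465/95269276220951 ≈ -1.5575e+5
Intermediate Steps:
(-93018 - 109329)/(118779/72529 - 44596/131747) + 346594/222551 = -202347/(118779*(1/72529) - 44596*1/131747) + 346594*(1/222551) = -202347/(118779/72529 - 44596/131747) + 346594/222551 = -202347/428078401/329499247 + 346594/222551 = -202347*329499247/428078401 + 346594/222551 = -66673184132709/428078401 + 346594/222551 = -14838035432513204465/95269276220951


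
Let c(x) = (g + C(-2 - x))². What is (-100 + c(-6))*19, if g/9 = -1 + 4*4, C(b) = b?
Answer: 365199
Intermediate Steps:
g = 135 (g = 9*(-1 + 4*4) = 9*(-1 + 16) = 9*15 = 135)
c(x) = (133 - x)² (c(x) = (135 + (-2 - x))² = (133 - x)²)
(-100 + c(-6))*19 = (-100 + (-133 - 6)²)*19 = (-100 + (-139)²)*19 = (-100 + 19321)*19 = 19221*19 = 365199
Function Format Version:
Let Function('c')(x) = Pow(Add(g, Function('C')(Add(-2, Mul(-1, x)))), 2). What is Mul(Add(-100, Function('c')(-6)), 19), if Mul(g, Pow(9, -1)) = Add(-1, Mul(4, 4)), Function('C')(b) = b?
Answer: 365199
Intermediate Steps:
g = 135 (g = Mul(9, Add(-1, Mul(4, 4))) = Mul(9, Add(-1, 16)) = Mul(9, 15) = 135)
Function('c')(x) = Pow(Add(133, Mul(-1, x)), 2) (Function('c')(x) = Pow(Add(135, Add(-2, Mul(-1, x))), 2) = Pow(Add(133, Mul(-1, x)), 2))
Mul(Add(-100, Function('c')(-6)), 19) = Mul(Add(-100, Pow(Add(-133, -6), 2)), 19) = Mul(Add(-100, Pow(-139, 2)), 19) = Mul(Add(-100, 19321), 19) = Mul(19221, 19) = 365199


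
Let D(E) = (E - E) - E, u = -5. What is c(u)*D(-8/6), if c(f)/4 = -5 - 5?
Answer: -160/3 ≈ -53.333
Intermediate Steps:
c(f) = -40 (c(f) = 4*(-5 - 5) = 4*(-10) = -40)
D(E) = -E (D(E) = 0 - E = -E)
c(u)*D(-8/6) = -(-40)*(-8/6) = -(-40)*(-8*⅙) = -(-40)*(-4)/3 = -40*4/3 = -160/3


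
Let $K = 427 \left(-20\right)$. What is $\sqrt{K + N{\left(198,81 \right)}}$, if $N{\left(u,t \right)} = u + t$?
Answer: $i \sqrt{8261} \approx 90.89 i$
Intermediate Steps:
$N{\left(u,t \right)} = t + u$
$K = -8540$
$\sqrt{K + N{\left(198,81 \right)}} = \sqrt{-8540 + \left(81 + 198\right)} = \sqrt{-8540 + 279} = \sqrt{-8261} = i \sqrt{8261}$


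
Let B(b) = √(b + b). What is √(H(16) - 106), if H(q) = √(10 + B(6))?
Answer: √(-106 + √2*√(5 + √3)) ≈ 10.116*I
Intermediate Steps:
B(b) = √2*√b (B(b) = √(2*b) = √2*√b)
H(q) = √(10 + 2*√3) (H(q) = √(10 + √2*√6) = √(10 + 2*√3))
√(H(16) - 106) = √(√(10 + 2*√3) - 106) = √(-106 + √(10 + 2*√3))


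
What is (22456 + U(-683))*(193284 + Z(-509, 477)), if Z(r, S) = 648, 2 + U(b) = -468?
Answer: 4263788952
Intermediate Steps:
U(b) = -470 (U(b) = -2 - 468 = -470)
(22456 + U(-683))*(193284 + Z(-509, 477)) = (22456 - 470)*(193284 + 648) = 21986*193932 = 4263788952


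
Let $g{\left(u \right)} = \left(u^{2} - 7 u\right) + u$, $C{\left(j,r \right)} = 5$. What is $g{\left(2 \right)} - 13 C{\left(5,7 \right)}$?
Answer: $-73$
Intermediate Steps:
$g{\left(u \right)} = u^{2} - 6 u$
$g{\left(2 \right)} - 13 C{\left(5,7 \right)} = 2 \left(-6 + 2\right) - 65 = 2 \left(-4\right) - 65 = -8 - 65 = -73$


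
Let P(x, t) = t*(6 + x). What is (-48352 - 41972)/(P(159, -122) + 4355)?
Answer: 90324/15775 ≈ 5.7258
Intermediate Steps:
(-48352 - 41972)/(P(159, -122) + 4355) = (-48352 - 41972)/(-122*(6 + 159) + 4355) = -90324/(-122*165 + 4355) = -90324/(-20130 + 4355) = -90324/(-15775) = -90324*(-1/15775) = 90324/15775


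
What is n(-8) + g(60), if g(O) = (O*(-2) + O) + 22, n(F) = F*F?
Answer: 26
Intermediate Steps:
n(F) = F²
g(O) = 22 - O (g(O) = (-2*O + O) + 22 = -O + 22 = 22 - O)
n(-8) + g(60) = (-8)² + (22 - 1*60) = 64 + (22 - 60) = 64 - 38 = 26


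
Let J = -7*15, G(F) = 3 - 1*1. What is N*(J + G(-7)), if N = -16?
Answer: 1648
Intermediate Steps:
G(F) = 2 (G(F) = 3 - 1 = 2)
J = -105
N*(J + G(-7)) = -16*(-105 + 2) = -16*(-103) = 1648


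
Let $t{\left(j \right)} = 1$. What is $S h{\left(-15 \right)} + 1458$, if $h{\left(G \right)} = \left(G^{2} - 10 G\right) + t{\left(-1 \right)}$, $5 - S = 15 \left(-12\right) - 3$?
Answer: $72146$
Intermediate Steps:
$S = 188$ ($S = 5 - \left(15 \left(-12\right) - 3\right) = 5 - \left(-180 - 3\right) = 5 - -183 = 5 + 183 = 188$)
$h{\left(G \right)} = 1 + G^{2} - 10 G$ ($h{\left(G \right)} = \left(G^{2} - 10 G\right) + 1 = 1 + G^{2} - 10 G$)
$S h{\left(-15 \right)} + 1458 = 188 \left(1 + \left(-15\right)^{2} - -150\right) + 1458 = 188 \left(1 + 225 + 150\right) + 1458 = 188 \cdot 376 + 1458 = 70688 + 1458 = 72146$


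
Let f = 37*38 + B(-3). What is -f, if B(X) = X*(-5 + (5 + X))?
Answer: -1415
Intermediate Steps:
B(X) = X² (B(X) = X*X = X²)
f = 1415 (f = 37*38 + (-3)² = 1406 + 9 = 1415)
-f = -1*1415 = -1415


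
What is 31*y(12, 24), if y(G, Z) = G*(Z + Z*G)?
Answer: 116064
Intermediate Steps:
y(G, Z) = G*(Z + G*Z)
31*y(12, 24) = 31*(12*24*(1 + 12)) = 31*(12*24*13) = 31*3744 = 116064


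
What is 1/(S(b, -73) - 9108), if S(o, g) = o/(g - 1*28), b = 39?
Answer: -101/919947 ≈ -0.00010979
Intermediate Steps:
S(o, g) = o/(-28 + g) (S(o, g) = o/(g - 28) = o/(-28 + g))
1/(S(b, -73) - 9108) = 1/(39/(-28 - 73) - 9108) = 1/(39/(-101) - 9108) = 1/(39*(-1/101) - 9108) = 1/(-39/101 - 9108) = 1/(-919947/101) = -101/919947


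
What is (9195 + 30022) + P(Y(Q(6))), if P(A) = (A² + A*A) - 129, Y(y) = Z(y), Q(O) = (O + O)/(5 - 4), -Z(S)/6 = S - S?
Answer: 39088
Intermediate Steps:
Z(S) = 0 (Z(S) = -6*(S - S) = -6*0 = 0)
Q(O) = 2*O (Q(O) = (2*O)/1 = (2*O)*1 = 2*O)
Y(y) = 0
P(A) = -129 + 2*A² (P(A) = (A² + A²) - 129 = 2*A² - 129 = -129 + 2*A²)
(9195 + 30022) + P(Y(Q(6))) = (9195 + 30022) + (-129 + 2*0²) = 39217 + (-129 + 2*0) = 39217 + (-129 + 0) = 39217 - 129 = 39088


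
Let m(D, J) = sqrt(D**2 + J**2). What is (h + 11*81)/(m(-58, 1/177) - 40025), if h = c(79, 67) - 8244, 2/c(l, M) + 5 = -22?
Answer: 27661012254325/150566916569604 + 11713447*sqrt(105390757)/451700749708812 ≈ 0.18398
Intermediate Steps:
c(l, M) = -2/27 (c(l, M) = 2/(-5 - 22) = 2/(-27) = 2*(-1/27) = -2/27)
h = -222590/27 (h = -2/27 - 8244 = -222590/27 ≈ -8244.1)
(h + 11*81)/(m(-58, 1/177) - 40025) = (-222590/27 + 11*81)/(sqrt((-58)**2 + (1/177)**2) - 40025) = (-222590/27 + 891)/(sqrt(3364 + (1/177)**2) - 40025) = -198533/(27*(sqrt(3364 + 1/31329) - 40025)) = -198533/(27*(sqrt(105390757/31329) - 40025)) = -198533/(27*(sqrt(105390757)/177 - 40025)) = -198533/(27*(-40025 + sqrt(105390757)/177))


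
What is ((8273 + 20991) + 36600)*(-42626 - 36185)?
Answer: -5190807704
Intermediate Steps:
((8273 + 20991) + 36600)*(-42626 - 36185) = (29264 + 36600)*(-78811) = 65864*(-78811) = -5190807704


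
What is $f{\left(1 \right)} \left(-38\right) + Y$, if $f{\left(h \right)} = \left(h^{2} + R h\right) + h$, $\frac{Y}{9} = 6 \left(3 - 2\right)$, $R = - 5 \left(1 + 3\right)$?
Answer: $738$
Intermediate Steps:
$R = -20$ ($R = \left(-5\right) 4 = -20$)
$Y = 54$ ($Y = 9 \cdot 6 \left(3 - 2\right) = 9 \cdot 6 \cdot 1 = 9 \cdot 6 = 54$)
$f{\left(h \right)} = h^{2} - 19 h$ ($f{\left(h \right)} = \left(h^{2} - 20 h\right) + h = h^{2} - 19 h$)
$f{\left(1 \right)} \left(-38\right) + Y = 1 \left(-19 + 1\right) \left(-38\right) + 54 = 1 \left(-18\right) \left(-38\right) + 54 = \left(-18\right) \left(-38\right) + 54 = 684 + 54 = 738$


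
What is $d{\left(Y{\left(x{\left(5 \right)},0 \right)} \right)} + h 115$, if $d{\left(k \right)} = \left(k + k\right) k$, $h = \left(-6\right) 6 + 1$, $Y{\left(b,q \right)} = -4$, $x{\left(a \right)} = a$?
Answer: $-3993$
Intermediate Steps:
$h = -35$ ($h = -36 + 1 = -35$)
$d{\left(k \right)} = 2 k^{2}$ ($d{\left(k \right)} = 2 k k = 2 k^{2}$)
$d{\left(Y{\left(x{\left(5 \right)},0 \right)} \right)} + h 115 = 2 \left(-4\right)^{2} - 4025 = 2 \cdot 16 - 4025 = 32 - 4025 = -3993$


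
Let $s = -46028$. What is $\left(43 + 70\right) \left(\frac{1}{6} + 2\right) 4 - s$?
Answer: $\frac{141022}{3} \approx 47007.0$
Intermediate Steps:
$\left(43 + 70\right) \left(\frac{1}{6} + 2\right) 4 - s = \left(43 + 70\right) \left(\frac{1}{6} + 2\right) 4 - -46028 = 113 \left(\frac{1}{6} + 2\right) 4 + 46028 = 113 \cdot \frac{13}{6} \cdot 4 + 46028 = 113 \cdot \frac{26}{3} + 46028 = \frac{2938}{3} + 46028 = \frac{141022}{3}$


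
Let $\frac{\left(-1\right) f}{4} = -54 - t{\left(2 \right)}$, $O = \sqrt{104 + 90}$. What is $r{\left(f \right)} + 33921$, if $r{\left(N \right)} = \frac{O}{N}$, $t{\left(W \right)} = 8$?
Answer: $33921 + \frac{\sqrt{194}}{248} \approx 33921.0$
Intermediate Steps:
$O = \sqrt{194} \approx 13.928$
$f = 248$ ($f = - 4 \left(-54 - 8\right) = \left(-4\right) \left(-62\right) = 248$)
$r{\left(N \right)} = \frac{\sqrt{194}}{N}$
$r{\left(f \right)} + 33921 = \frac{\sqrt{194}}{248} + 33921 = 33921 + \frac{\sqrt{194}}{248}$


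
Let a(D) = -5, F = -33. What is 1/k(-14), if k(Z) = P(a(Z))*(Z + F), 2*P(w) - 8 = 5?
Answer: -2/611 ≈ -0.0032733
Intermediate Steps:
P(w) = 13/2 (P(w) = 4 + (½)*5 = 4 + 5/2 = 13/2)
k(Z) = -429/2 + 13*Z/2 (k(Z) = 13*(Z - 33)/2 = 13*(-33 + Z)/2 = -429/2 + 13*Z/2)
1/k(-14) = 1/(-429/2 + (13/2)*(-14)) = 1/(-429/2 - 91) = 1/(-611/2) = -2/611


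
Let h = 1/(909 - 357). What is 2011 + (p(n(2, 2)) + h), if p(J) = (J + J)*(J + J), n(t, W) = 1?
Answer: 1112281/552 ≈ 2015.0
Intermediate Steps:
p(J) = 4*J² (p(J) = (2*J)*(2*J) = 4*J²)
h = 1/552 ≈ 0.0018116
2011 + (p(n(2, 2)) + h) = 2011 + (4*1² + 1/552) = 2011 + (4*1 + 1/552) = 2011 + (4 + 1/552) = 2011 + 2209/552 = 1112281/552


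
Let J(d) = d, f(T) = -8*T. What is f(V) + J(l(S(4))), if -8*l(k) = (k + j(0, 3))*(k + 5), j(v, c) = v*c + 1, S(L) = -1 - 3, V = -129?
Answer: 8259/8 ≈ 1032.4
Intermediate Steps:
S(L) = -4
j(v, c) = 1 + c*v (j(v, c) = c*v + 1 = 1 + c*v)
l(k) = -(1 + k)*(5 + k)/8 (l(k) = -(k + (1 + 3*0))*(k + 5)/8 = -(k + (1 + 0))*(5 + k)/8 = -(k + 1)*(5 + k)/8 = -(1 + k)*(5 + k)/8)
f(V) + J(l(S(4))) = -8*(-129) + (-5/8 - ¾*(-4) - ⅛*(-4)²) = 1032 + (-5/8 + 3 - ⅛*16) = 1032 + (-5/8 + 3 - 2) = 1032 + 3/8 = 8259/8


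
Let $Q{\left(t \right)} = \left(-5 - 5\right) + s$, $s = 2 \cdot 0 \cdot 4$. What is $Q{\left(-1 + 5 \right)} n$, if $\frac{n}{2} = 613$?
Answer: $-12260$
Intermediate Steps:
$n = 1226$ ($n = 2 \cdot 613 = 1226$)
$s = 0$ ($s = 0 \cdot 4 = 0$)
$Q{\left(t \right)} = -10$ ($Q{\left(t \right)} = \left(-5 - 5\right) + 0 = -10 + 0 = -10$)
$Q{\left(-1 + 5 \right)} n = \left(-10\right) 1226 = -12260$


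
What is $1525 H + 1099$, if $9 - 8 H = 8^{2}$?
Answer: $- \frac{75083}{8} \approx -9385.4$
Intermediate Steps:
$H = - \frac{55}{8}$ ($H = \frac{9}{8} - \frac{8^{2}}{8} = \frac{9}{8} - 8 = - \frac{55}{8} \approx -6.875$)
$1525 H + 1099 = 1525 \left(- \frac{55}{8}\right) + 1099 = - \frac{83875}{8} + 1099 = - \frac{75083}{8}$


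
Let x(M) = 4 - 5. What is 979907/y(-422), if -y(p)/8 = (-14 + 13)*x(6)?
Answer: -979907/8 ≈ -1.2249e+5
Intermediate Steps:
x(M) = -1
y(p) = -8 (y(p) = -8*(-14 + 13)*(-1) = -(-8)*(-1) = -8*1 = -8)
979907/y(-422) = 979907/(-8) = 979907*(-1/8) = -979907/8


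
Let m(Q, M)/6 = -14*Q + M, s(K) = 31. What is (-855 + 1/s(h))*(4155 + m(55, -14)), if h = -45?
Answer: 14550696/31 ≈ 4.6938e+5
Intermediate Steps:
m(Q, M) = -84*Q + 6*M (m(Q, M) = 6*(-14*Q + M) = 6*(M - 14*Q) = -84*Q + 6*M)
(-855 + 1/s(h))*(4155 + m(55, -14)) = (-855 + 1/31)*(4155 + (-84*55 + 6*(-14))) = (-855 + 1/31)*(4155 + (-4620 - 84)) = -26504*(4155 - 4704)/31 = -26504/31*(-549) = 14550696/31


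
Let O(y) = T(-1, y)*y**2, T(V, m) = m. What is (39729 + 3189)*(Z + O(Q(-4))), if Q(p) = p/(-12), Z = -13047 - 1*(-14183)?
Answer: 438807938/9 ≈ 4.8756e+7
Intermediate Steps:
Z = 1136 (Z = -13047 + 14183 = 1136)
Q(p) = -p/12 (Q(p) = p*(-1/12) = -p/12)
O(y) = y**3 (O(y) = y*y**2 = y**3)
(39729 + 3189)*(Z + O(Q(-4))) = (39729 + 3189)*(1136 + (-1/12*(-4))**3) = 42918*(1136 + (1/3)**3) = 42918*(1136 + 1/27) = 42918*(30673/27) = 438807938/9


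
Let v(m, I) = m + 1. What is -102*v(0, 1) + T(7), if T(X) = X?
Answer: -95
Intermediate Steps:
v(m, I) = 1 + m
-102*v(0, 1) + T(7) = -102*(1 + 0) + 7 = -102*1 + 7 = -102 + 7 = -95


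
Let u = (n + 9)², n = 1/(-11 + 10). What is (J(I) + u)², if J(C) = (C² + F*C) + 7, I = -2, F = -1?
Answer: 5929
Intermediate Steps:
n = -1 (n = 1/(-1) = -1)
J(C) = 7 + C² - C (J(C) = (C² - C) + 7 = 7 + C² - C)
u = 64 (u = (-1 + 9)² = 8² = 64)
(J(I) + u)² = ((7 + (-2)² - 1*(-2)) + 64)² = ((7 + 4 + 2) + 64)² = (13 + 64)² = 77² = 5929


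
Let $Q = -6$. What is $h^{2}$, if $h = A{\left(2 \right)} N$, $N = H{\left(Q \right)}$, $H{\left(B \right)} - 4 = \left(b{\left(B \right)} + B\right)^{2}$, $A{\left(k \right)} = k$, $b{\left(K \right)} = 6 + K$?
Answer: $6400$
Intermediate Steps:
$H{\left(B \right)} = 4 + \left(6 + 2 B\right)^{2}$ ($H{\left(B \right)} = 4 + \left(\left(6 + B\right) + B\right)^{2} = 4 + \left(6 + 2 B\right)^{2}$)
$N = 40$ ($N = 4 + 4 \left(3 - 6\right)^{2} = 4 + 4 \left(-3\right)^{2} = 4 + 4 \cdot 9 = 4 + 36 = 40$)
$h = 80$ ($h = 2 \cdot 40 = 80$)
$h^{2} = 80^{2} = 6400$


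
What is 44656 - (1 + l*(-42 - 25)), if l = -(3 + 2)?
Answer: 44320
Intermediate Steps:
l = -5 (l = -1*5 = -5)
44656 - (1 + l*(-42 - 25)) = 44656 - (1 - 5*(-42 - 25)) = 44656 - (1 - 5*(-67)) = 44656 - (1 + 335) = 44656 - 1*336 = 44656 - 336 = 44320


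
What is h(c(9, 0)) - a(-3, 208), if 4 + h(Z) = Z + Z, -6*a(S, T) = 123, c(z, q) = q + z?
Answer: 69/2 ≈ 34.500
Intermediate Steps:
a(S, T) = -41/2 (a(S, T) = -⅙*123 = -41/2)
h(Z) = -4 + 2*Z (h(Z) = -4 + (Z + Z) = -4 + 2*Z)
h(c(9, 0)) - a(-3, 208) = (-4 + 2*(0 + 9)) - 1*(-41/2) = (-4 + 2*9) + 41/2 = (-4 + 18) + 41/2 = 14 + 41/2 = 69/2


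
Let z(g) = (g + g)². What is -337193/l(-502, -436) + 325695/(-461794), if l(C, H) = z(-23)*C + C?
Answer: -47603361472/122691046199 ≈ -0.38799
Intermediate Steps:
z(g) = 4*g² (z(g) = (2*g)² = 4*g²)
l(C, H) = 2117*C (l(C, H) = (4*(-23)²)*C + C = (4*529)*C + C = 2116*C + C = 2117*C)
-337193/l(-502, -436) + 325695/(-461794) = -337193/(2117*(-502)) + 325695/(-461794) = -337193/(-1062734) + 325695*(-1/461794) = -337193*(-1/1062734) - 325695/461794 = 337193/1062734 - 325695/461794 = -47603361472/122691046199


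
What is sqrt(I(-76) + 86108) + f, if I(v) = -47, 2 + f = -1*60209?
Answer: -60211 + sqrt(86061) ≈ -59918.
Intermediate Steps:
f = -60211 (f = -2 - 1*60209 = -2 - 60209 = -60211)
sqrt(I(-76) + 86108) + f = sqrt(-47 + 86108) - 60211 = sqrt(86061) - 60211 = -60211 + sqrt(86061)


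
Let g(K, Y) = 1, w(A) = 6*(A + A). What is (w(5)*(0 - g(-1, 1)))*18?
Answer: -1080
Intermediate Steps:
w(A) = 12*A (w(A) = 6*(2*A) = 12*A)
(w(5)*(0 - g(-1, 1)))*18 = ((12*5)*(0 - 1*1))*18 = (60*(0 - 1))*18 = (60*(-1))*18 = -60*18 = -1080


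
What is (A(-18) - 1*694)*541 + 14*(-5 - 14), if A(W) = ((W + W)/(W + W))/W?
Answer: -6763501/18 ≈ -3.7575e+5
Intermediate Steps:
A(W) = 1/W (A(W) = ((2*W)/((2*W)))/W = ((2*W)*(1/(2*W)))/W = 1/W)
(A(-18) - 1*694)*541 + 14*(-5 - 14) = (1/(-18) - 1*694)*541 + 14*(-5 - 14) = (-1/18 - 694)*541 + 14*(-19) = -12493/18*541 - 266 = -6758713/18 - 266 = -6763501/18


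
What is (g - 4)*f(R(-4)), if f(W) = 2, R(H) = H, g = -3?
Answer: -14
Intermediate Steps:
(g - 4)*f(R(-4)) = (-3 - 4)*2 = -7*2 = -14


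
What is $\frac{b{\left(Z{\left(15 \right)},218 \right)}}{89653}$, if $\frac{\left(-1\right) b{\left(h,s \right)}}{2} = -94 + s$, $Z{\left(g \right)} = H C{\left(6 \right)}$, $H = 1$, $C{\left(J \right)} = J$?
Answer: $- \frac{248}{89653} \approx -0.0027662$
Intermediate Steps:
$Z{\left(g \right)} = 6$ ($Z{\left(g \right)} = 1 \cdot 6 = 6$)
$b{\left(h,s \right)} = 188 - 2 s$ ($b{\left(h,s \right)} = - 2 \left(-94 + s\right) = 188 - 2 s$)
$\frac{b{\left(Z{\left(15 \right)},218 \right)}}{89653} = \frac{188 - 436}{89653} = \left(188 - 436\right) \frac{1}{89653} = \left(-248\right) \frac{1}{89653} = - \frac{248}{89653}$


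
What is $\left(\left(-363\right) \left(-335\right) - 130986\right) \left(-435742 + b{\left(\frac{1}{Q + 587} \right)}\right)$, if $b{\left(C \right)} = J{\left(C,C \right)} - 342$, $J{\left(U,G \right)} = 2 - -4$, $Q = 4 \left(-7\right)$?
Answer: $4090847718$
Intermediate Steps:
$Q = -28$
$J{\left(U,G \right)} = 6$ ($J{\left(U,G \right)} = 2 + 4 = 6$)
$b{\left(C \right)} = -336$ ($b{\left(C \right)} = 6 - 342 = -336$)
$\left(\left(-363\right) \left(-335\right) - 130986\right) \left(-435742 + b{\left(\frac{1}{Q + 587} \right)}\right) = \left(\left(-363\right) \left(-335\right) - 130986\right) \left(-435742 - 336\right) = \left(121605 - 130986\right) \left(-436078\right) = \left(-9381\right) \left(-436078\right) = 4090847718$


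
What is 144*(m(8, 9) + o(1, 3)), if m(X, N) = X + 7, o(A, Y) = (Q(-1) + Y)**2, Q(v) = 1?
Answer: 4464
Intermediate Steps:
o(A, Y) = (1 + Y)**2
m(X, N) = 7 + X
144*(m(8, 9) + o(1, 3)) = 144*((7 + 8) + (1 + 3)**2) = 144*(15 + 4**2) = 144*(15 + 16) = 144*31 = 4464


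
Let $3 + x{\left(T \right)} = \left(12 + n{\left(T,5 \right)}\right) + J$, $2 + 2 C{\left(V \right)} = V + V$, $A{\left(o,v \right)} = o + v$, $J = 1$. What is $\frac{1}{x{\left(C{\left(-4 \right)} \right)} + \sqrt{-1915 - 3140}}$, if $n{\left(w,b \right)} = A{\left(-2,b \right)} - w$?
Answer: $\frac{6}{1793} - \frac{i \sqrt{5055}}{5379} \approx 0.0033463 - 0.013218 i$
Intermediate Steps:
$C{\left(V \right)} = -1 + V$ ($C{\left(V \right)} = -1 + \frac{V + V}{2} = -1 + \frac{2 V}{2} = -1 + V$)
$n{\left(w,b \right)} = -2 + b - w$ ($n{\left(w,b \right)} = \left(-2 + b\right) - w = -2 + b - w$)
$x{\left(T \right)} = 13 - T$ ($x{\left(T \right)} = -3 + \left(\left(12 - \left(-3 + T\right)\right) + 1\right) = -3 + \left(\left(15 - T\right) + 1\right) = -3 - \left(-16 + T\right) = 13 - T$)
$\frac{1}{x{\left(C{\left(-4 \right)} \right)} + \sqrt{-1915 - 3140}} = \frac{1}{\left(13 - \left(-1 - 4\right)\right) + \sqrt{-1915 - 3140}} = \frac{1}{\left(13 - -5\right) + \sqrt{-5055}} = \frac{1}{\left(13 + 5\right) + i \sqrt{5055}} = \frac{1}{18 + i \sqrt{5055}}$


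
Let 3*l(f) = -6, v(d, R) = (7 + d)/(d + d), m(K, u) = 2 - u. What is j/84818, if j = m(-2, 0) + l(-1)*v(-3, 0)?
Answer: 5/127227 ≈ 3.9300e-5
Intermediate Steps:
v(d, R) = (7 + d)/(2*d) (v(d, R) = (7 + d)/((2*d)) = (7 + d)*(1/(2*d)) = (7 + d)/(2*d))
l(f) = -2 (l(f) = (1/3)*(-6) = -2)
j = 10/3 (j = (2 - 1*0) - (7 - 3)/(-3) = (2 + 0) - (-1)*4/3 = 2 - 2*(-2/3) = 2 + 4/3 = 10/3 ≈ 3.3333)
j/84818 = (10/3)/84818 = (10/3)*(1/84818) = 5/127227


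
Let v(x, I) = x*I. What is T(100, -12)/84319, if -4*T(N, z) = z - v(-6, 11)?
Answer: -27/168638 ≈ -0.00016011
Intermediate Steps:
v(x, I) = I*x
T(N, z) = -33/2 - z/4 (T(N, z) = -(z - 11*(-6))/4 = -(z - 1*(-66))/4 = -(z + 66)/4 = -(66 + z)/4 = -33/2 - z/4)
T(100, -12)/84319 = (-33/2 - 1/4*(-12))/84319 = (-33/2 + 3)*(1/84319) = -27/2*1/84319 = -27/168638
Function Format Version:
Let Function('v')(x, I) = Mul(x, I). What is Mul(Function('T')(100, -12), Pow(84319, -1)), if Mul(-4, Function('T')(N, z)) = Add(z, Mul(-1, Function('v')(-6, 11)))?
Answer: Rational(-27, 168638) ≈ -0.00016011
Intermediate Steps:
Function('v')(x, I) = Mul(I, x)
Function('T')(N, z) = Add(Rational(-33, 2), Mul(Rational(-1, 4), z)) (Function('T')(N, z) = Mul(Rational(-1, 4), Add(z, Mul(-1, Mul(11, -6)))) = Mul(Rational(-1, 4), Add(z, Mul(-1, -66))) = Mul(Rational(-1, 4), Add(z, 66)) = Mul(Rational(-1, 4), Add(66, z)) = Add(Rational(-33, 2), Mul(Rational(-1, 4), z)))
Mul(Function('T')(100, -12), Pow(84319, -1)) = Mul(Add(Rational(-33, 2), Mul(Rational(-1, 4), -12)), Pow(84319, -1)) = Mul(Add(Rational(-33, 2), 3), Rational(1, 84319)) = Mul(Rational(-27, 2), Rational(1, 84319)) = Rational(-27, 168638)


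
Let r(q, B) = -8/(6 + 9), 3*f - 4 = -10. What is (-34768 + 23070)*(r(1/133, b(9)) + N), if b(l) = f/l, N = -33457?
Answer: 5870793374/15 ≈ 3.9139e+8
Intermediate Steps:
f = -2 (f = 4/3 + (⅓)*(-10) = 4/3 - 10/3 = -2)
b(l) = -2/l
r(q, B) = -8/15
(-34768 + 23070)*(r(1/133, b(9)) + N) = (-34768 + 23070)*(-8/15 - 33457) = -11698*(-501863/15) = 5870793374/15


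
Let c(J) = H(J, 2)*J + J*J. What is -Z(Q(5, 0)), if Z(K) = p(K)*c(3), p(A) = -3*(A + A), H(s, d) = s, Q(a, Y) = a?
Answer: 540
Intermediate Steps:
p(A) = -6*A
c(J) = 2*J² (c(J) = J*J + J*J = J² + J² = 2*J²)
Z(K) = -108*K (Z(K) = (-6*K)*(2*3²) = (-6*K)*(2*9) = -6*K*18 = -108*K)
-Z(Q(5, 0)) = -(-108)*5 = -1*(-540) = 540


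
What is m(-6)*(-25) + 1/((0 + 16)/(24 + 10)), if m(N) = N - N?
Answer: 17/8 ≈ 2.1250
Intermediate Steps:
m(N) = 0
m(-6)*(-25) + 1/((0 + 16)/(24 + 10)) = 0*(-25) + 1/((0 + 16)/(24 + 10)) = 0 + 1/(16/34) = 0 + 1/(16*(1/34)) = 0 + 1/(8/17) = 0 + 17/8 = 17/8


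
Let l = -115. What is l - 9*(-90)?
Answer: 695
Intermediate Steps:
l - 9*(-90) = -115 - 9*(-90) = -115 + 810 = 695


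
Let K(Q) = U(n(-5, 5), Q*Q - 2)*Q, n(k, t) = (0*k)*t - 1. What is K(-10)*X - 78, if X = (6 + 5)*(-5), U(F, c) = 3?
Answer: 1572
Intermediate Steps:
n(k, t) = -1 (n(k, t) = 0*t - 1 = 0 - 1 = -1)
K(Q) = 3*Q
X = -55 (X = 11*(-5) = -55)
K(-10)*X - 78 = (3*(-10))*(-55) - 78 = -30*(-55) - 78 = 1650 - 78 = 1572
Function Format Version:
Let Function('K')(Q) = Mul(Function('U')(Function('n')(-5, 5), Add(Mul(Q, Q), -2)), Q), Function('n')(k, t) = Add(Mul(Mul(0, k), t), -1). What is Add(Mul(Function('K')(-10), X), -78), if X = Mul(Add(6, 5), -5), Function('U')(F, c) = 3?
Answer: 1572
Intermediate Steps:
Function('n')(k, t) = -1 (Function('n')(k, t) = Add(Mul(0, t), -1) = Add(0, -1) = -1)
Function('K')(Q) = Mul(3, Q)
X = -55 (X = Mul(11, -5) = -55)
Add(Mul(Function('K')(-10), X), -78) = Add(Mul(Mul(3, -10), -55), -78) = Add(Mul(-30, -55), -78) = Add(1650, -78) = 1572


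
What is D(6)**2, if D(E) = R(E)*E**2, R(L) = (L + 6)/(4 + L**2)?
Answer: 2916/25 ≈ 116.64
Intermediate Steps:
R(L) = (6 + L)/(4 + L**2)
D(E) = E**2*(6 + E)/(4 + E**2) (D(E) = ((6 + E)/(4 + E**2))*E**2 = E**2*(6 + E)/(4 + E**2))
D(6)**2 = (6**2*(6 + 6)/(4 + 6**2))**2 = (36*12/(4 + 36))**2 = (36*12/40)**2 = (36*(1/40)*12)**2 = (54/5)**2 = 2916/25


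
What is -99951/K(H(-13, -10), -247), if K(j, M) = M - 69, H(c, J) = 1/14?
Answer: 99951/316 ≈ 316.30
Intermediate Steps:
H(c, J) = 1/14
K(j, M) = -69 + M
-99951/K(H(-13, -10), -247) = -99951/(-69 - 247) = -99951/(-316) = -99951*(-1/316) = 99951/316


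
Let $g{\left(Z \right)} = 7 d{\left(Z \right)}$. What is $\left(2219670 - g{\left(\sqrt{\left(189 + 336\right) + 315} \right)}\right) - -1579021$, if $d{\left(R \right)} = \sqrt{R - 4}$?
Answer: $3798691 - 7 \sqrt{-4 + 2 \sqrt{210}} \approx 3.7987 \cdot 10^{6}$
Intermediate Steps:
$d{\left(R \right)} = \sqrt{-4 + R}$
$g{\left(Z \right)} = 7 \sqrt{-4 + Z}$
$\left(2219670 - g{\left(\sqrt{\left(189 + 336\right) + 315} \right)}\right) - -1579021 = \left(2219670 - 7 \sqrt{-4 + \sqrt{\left(189 + 336\right) + 315}}\right) - -1579021 = \left(2219670 - 7 \sqrt{-4 + \sqrt{525 + 315}}\right) + 1579021 = \left(2219670 - 7 \sqrt{-4 + \sqrt{840}}\right) + 1579021 = \left(2219670 - 7 \sqrt{-4 + 2 \sqrt{210}}\right) + 1579021 = 3798691 - 7 \sqrt{-4 + 2 \sqrt{210}}$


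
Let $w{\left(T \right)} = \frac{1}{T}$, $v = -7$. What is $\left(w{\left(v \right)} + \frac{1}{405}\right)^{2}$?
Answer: $\frac{158404}{8037225} \approx 0.019709$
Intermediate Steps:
$\left(w{\left(v \right)} + \frac{1}{405}\right)^{2} = \left(\frac{1}{-7} + \frac{1}{405}\right)^{2} = \left(- \frac{1}{7} + \frac{1}{405}\right)^{2} = \left(- \frac{398}{2835}\right)^{2} = \frac{158404}{8037225}$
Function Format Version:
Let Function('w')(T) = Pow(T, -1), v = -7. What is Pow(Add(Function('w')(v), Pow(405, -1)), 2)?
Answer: Rational(158404, 8037225) ≈ 0.019709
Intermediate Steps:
Pow(Add(Function('w')(v), Pow(405, -1)), 2) = Pow(Add(Pow(-7, -1), Pow(405, -1)), 2) = Pow(Add(Rational(-1, 7), Rational(1, 405)), 2) = Pow(Rational(-398, 2835), 2) = Rational(158404, 8037225)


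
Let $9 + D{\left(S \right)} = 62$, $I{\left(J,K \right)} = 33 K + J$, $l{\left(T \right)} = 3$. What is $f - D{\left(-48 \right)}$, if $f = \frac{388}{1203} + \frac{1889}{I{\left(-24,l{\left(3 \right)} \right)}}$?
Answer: $- \frac{826786}{30075} \approx -27.491$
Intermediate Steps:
$I{\left(J,K \right)} = J + 33 K$
$D{\left(S \right)} = 53$ ($D{\left(S \right)} = -9 + 62 = 53$)
$f = \frac{767189}{30075}$ ($f = \frac{388}{1203} + \frac{1889}{-24 + 33 \cdot 3} = 388 \cdot \frac{1}{1203} + \frac{1889}{-24 + 99} = \frac{388}{1203} + \frac{1889}{75} = \frac{767189}{30075} \approx 25.509$)
$f - D{\left(-48 \right)} = \frac{767189}{30075} - 53 = - \frac{826786}{30075}$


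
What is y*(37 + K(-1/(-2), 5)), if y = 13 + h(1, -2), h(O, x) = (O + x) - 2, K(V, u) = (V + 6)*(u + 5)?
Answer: 1020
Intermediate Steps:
K(V, u) = (5 + u)*(6 + V) (K(V, u) = (6 + V)*(5 + u) = (5 + u)*(6 + V))
h(O, x) = -2 + O + x
y = 10 (y = 13 + (-2 + 1 - 2) = 13 - 3 = 10)
y*(37 + K(-1/(-2), 5)) = 10*(37 + (30 + 5*(-1/(-2)) + 6*5 - 1/(-2)*5)) = 10*(37 + (30 + 5*(-1*(-1/2)) + 30 - 1*(-1/2)*5)) = 10*(37 + (30 + 5*(1/2) + 30 + (1/2)*5)) = 10*(37 + (30 + 5/2 + 30 + 5/2)) = 10*(37 + 65) = 10*102 = 1020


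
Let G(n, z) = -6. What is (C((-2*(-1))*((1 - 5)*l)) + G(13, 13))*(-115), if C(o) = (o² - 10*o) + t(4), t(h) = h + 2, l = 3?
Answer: -93840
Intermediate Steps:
t(h) = 2 + h
C(o) = 6 + o² - 10*o (C(o) = (o² - 10*o) + (2 + 4) = (o² - 10*o) + 6 = 6 + o² - 10*o)
(C((-2*(-1))*((1 - 5)*l)) + G(13, 13))*(-115) = ((6 + ((-2*(-1))*((1 - 5)*3))² - 10*(-2*(-1))*(1 - 5)*3) - 6)*(-115) = ((6 + (2*(-4*3))² - 20*(-4*3)) - 6)*(-115) = ((6 + (2*(-12))² - 20*(-12)) - 6)*(-115) = ((6 + (-24)² - 10*(-24)) - 6)*(-115) = ((6 + 576 + 240) - 6)*(-115) = (822 - 6)*(-115) = 816*(-115) = -93840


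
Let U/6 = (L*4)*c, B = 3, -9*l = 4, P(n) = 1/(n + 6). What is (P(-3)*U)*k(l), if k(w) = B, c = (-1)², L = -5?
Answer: -120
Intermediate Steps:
c = 1
P(n) = 1/(6 + n)
l = -4/9 (l = -⅑*4 = -4/9 ≈ -0.44444)
k(w) = 3
U = -120 (U = 6*(-5*4*1) = 6*(-20*1) = 6*(-20) = -120)
(P(-3)*U)*k(l) = (-120/(6 - 3))*3 = (-120/3)*3 = ((⅓)*(-120))*3 = -40*3 = -120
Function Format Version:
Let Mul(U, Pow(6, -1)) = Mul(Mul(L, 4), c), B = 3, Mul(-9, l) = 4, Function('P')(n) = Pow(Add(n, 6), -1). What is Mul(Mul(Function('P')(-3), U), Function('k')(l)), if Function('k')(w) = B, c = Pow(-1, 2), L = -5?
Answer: -120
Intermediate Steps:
c = 1
Function('P')(n) = Pow(Add(6, n), -1)
l = Rational(-4, 9) (l = Mul(Rational(-1, 9), 4) = Rational(-4, 9) ≈ -0.44444)
Function('k')(w) = 3
U = -120 (U = Mul(6, Mul(Mul(-5, 4), 1)) = Mul(6, Mul(-20, 1)) = Mul(6, -20) = -120)
Mul(Mul(Function('P')(-3), U), Function('k')(l)) = Mul(Mul(Pow(Add(6, -3), -1), -120), 3) = Mul(Mul(Pow(3, -1), -120), 3) = Mul(Mul(Rational(1, 3), -120), 3) = Mul(-40, 3) = -120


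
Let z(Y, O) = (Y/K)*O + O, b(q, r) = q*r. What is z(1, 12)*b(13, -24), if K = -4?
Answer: -2808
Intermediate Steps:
z(Y, O) = O - O*Y/4 (z(Y, O) = (Y/(-4))*O + O = (-Y/4)*O + O = -O*Y/4 + O = O - O*Y/4)
z(1, 12)*b(13, -24) = ((¼)*12*(4 - 1*1))*(13*(-24)) = ((¼)*12*(4 - 1))*(-312) = ((¼)*12*3)*(-312) = 9*(-312) = -2808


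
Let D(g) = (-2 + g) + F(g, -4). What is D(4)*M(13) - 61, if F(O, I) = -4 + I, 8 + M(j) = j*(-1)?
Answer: 65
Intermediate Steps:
M(j) = -8 - j (M(j) = -8 + j*(-1) = -8 - j)
D(g) = -10 + g (D(g) = (-2 + g) + (-4 - 4) = (-2 + g) - 8 = -10 + g)
D(4)*M(13) - 61 = (-10 + 4)*(-8 - 1*13) - 61 = -6*(-8 - 13) - 61 = -6*(-21) - 61 = 126 - 61 = 65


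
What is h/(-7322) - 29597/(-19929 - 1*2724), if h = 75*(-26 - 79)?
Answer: 56443087/23695038 ≈ 2.3821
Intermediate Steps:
h = -7875 (h = 75*(-105) = -7875)
h/(-7322) - 29597/(-19929 - 1*2724) = -7875/(-7322) - 29597/(-19929 - 1*2724) = -7875*(-1/7322) - 29597/(-19929 - 2724) = 1125/1046 - 29597/(-22653) = 1125/1046 - 29597*(-1/22653) = 1125/1046 + 29597/22653 = 56443087/23695038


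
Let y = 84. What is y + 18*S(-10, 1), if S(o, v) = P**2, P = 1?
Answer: 102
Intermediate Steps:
S(o, v) = 1 (S(o, v) = 1**2 = 1)
y + 18*S(-10, 1) = 84 + 18*1 = 84 + 18 = 102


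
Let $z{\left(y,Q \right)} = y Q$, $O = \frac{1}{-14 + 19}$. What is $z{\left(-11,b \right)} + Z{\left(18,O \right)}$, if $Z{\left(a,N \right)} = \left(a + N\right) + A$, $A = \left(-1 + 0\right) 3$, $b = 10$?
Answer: $- \frac{474}{5} \approx -94.8$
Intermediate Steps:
$A = -3$ ($A = \left(-1\right) 3 = -3$)
$O = \frac{1}{5} \approx 0.2$
$z{\left(y,Q \right)} = Q y$
$Z{\left(a,N \right)} = -3 + N + a$ ($Z{\left(a,N \right)} = \left(a + N\right) - 3 = \left(N + a\right) - 3 = -3 + N + a$)
$z{\left(-11,b \right)} + Z{\left(18,O \right)} = 10 \left(-11\right) + \left(-3 + \frac{1}{5} + 18\right) = -110 + \frac{76}{5} = - \frac{474}{5}$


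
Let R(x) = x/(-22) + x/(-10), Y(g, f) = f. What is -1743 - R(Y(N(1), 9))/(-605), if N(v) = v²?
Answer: -57998397/33275 ≈ -1743.0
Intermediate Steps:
R(x) = -8*x/55 (R(x) = x*(-1/22) + x*(-⅒) = -x/22 - x/10 = -8*x/55)
-1743 - R(Y(N(1), 9))/(-605) = -1743 - (-8/55*9)/(-605) = -1743 - (-72)*(-1)/(55*605) = -1743 - 1*72/33275 = -1743 - 72/33275 = -57998397/33275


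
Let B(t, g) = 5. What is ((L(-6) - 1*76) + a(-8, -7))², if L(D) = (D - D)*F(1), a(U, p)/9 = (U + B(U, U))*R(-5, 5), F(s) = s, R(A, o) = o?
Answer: 44521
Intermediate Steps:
a(U, p) = 225 + 45*U (a(U, p) = 9*((U + 5)*5) = 9*((5 + U)*5) = 9*(25 + 5*U) = 225 + 45*U)
L(D) = 0 (L(D) = (D - D)*1 = 0*1 = 0)
((L(-6) - 1*76) + a(-8, -7))² = ((0 - 1*76) + (225 + 45*(-8)))² = ((0 - 76) + (225 - 360))² = (-76 - 135)² = (-211)² = 44521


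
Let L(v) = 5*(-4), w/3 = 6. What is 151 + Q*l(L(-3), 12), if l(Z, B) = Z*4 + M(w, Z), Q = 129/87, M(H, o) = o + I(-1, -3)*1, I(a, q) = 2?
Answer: 165/29 ≈ 5.6897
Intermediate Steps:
w = 18 (w = 3*6 = 18)
M(H, o) = 2 + o (M(H, o) = o + 2*1 = o + 2 = 2 + o)
L(v) = -20
Q = 43/29 (Q = 129*(1/87) = 43/29 ≈ 1.4828)
l(Z, B) = 2 + 5*Z (l(Z, B) = Z*4 + (2 + Z) = 4*Z + (2 + Z) = 2 + 5*Z)
151 + Q*l(L(-3), 12) = 151 + 43*(2 + 5*(-20))/29 = 151 + 43*(2 - 100)/29 = 151 + (43/29)*(-98) = 151 - 4214/29 = 165/29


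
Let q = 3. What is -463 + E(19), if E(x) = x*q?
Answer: -406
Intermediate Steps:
E(x) = 3*x (E(x) = x*3 = 3*x)
-463 + E(19) = -463 + 3*19 = -463 + 57 = -406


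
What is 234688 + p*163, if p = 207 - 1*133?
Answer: 246750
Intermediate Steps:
p = 74 (p = 207 - 133 = 74)
234688 + p*163 = 234688 + 74*163 = 234688 + 12062 = 246750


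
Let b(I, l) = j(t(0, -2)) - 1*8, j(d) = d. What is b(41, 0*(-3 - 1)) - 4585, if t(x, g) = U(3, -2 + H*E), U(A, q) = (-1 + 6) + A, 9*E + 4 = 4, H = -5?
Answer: -4585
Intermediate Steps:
E = 0 (E = -4/9 + (1/9)*4 = -4/9 + 4/9 = 0)
U(A, q) = 5 + A
t(x, g) = 8 (t(x, g) = 5 + 3 = 8)
b(I, l) = 0 (b(I, l) = 8 - 1*8 = 8 - 8 = 0)
b(41, 0*(-3 - 1)) - 4585 = 0 - 4585 = -4585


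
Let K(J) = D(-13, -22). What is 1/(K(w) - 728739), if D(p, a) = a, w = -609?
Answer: -1/728761 ≈ -1.3722e-6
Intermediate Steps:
K(J) = -22
1/(K(w) - 728739) = 1/(-22 - 728739) = 1/(-728761) = -1/728761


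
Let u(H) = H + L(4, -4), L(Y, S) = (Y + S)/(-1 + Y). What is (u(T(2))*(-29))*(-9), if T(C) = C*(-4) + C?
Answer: -1566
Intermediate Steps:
L(Y, S) = (S + Y)/(-1 + Y)
T(C) = -3*C (T(C) = -4*C + C = -3*C)
u(H) = H (u(H) = H + (-4 + 4)/(-1 + 4) = H + 0/3 = H + (⅓)*0 = H + 0 = H)
(u(T(2))*(-29))*(-9) = (-3*2*(-29))*(-9) = -6*(-29)*(-9) = 174*(-9) = -1566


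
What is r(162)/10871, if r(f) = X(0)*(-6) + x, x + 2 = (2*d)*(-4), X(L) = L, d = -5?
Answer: 38/10871 ≈ 0.0034955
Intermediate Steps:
x = 38 (x = -2 + (2*(-5))*(-4) = -2 - 10*(-4) = -2 + 40 = 38)
r(f) = 38 (r(f) = 0*(-6) + 38 = 0 + 38 = 38)
r(162)/10871 = 38/10871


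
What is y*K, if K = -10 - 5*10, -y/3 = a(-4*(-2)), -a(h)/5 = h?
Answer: -7200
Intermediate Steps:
a(h) = -5*h
y = 120 (y = -(-15)*(-4*(-2)) = -(-15)*8 = -3*(-40) = 120)
K = -60 (K = -10 - 50 = -60)
y*K = 120*(-60) = -7200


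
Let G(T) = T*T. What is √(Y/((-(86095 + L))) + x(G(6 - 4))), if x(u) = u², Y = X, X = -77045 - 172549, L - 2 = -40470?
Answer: √4966377278/15209 ≈ 4.6336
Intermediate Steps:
L = -40468 (L = 2 - 40470 = -40468)
X = -249594
G(T) = T²
Y = -249594
√(Y/((-(86095 + L))) + x(G(6 - 4))) = √(-249594*(-1/(86095 - 40468)) + ((6 - 4)²)²) = √(-249594/((-1*45627)) + (2²)²) = √(-249594/(-45627) + 4²) = √(-249594*(-1/45627) + 16) = √(83198/15209 + 16) = √(326542/15209) = √4966377278/15209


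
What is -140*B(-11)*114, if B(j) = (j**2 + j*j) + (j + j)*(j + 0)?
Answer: -7724640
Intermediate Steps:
B(j) = 4*j**2 (B(j) = (j**2 + j**2) + (2*j)*j = 2*j**2 + 2*j**2 = 4*j**2)
-140*B(-11)*114 = -560*(-11)**2*114 = -560*121*114 = -140*484*114 = -67760*114 = -7724640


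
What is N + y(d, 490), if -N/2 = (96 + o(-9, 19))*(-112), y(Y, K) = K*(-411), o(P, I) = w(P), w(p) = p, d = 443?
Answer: -181902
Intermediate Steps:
o(P, I) = P
y(Y, K) = -411*K
N = 19488 (N = -2*(96 - 9)*(-112) = -174*(-112) = -2*(-9744) = 19488)
N + y(d, 490) = 19488 - 411*490 = 19488 - 201390 = -181902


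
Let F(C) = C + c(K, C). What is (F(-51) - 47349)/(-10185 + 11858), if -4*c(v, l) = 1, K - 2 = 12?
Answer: -189601/6692 ≈ -28.332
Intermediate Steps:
K = 14 (K = 2 + 12 = 14)
c(v, l) = -1/4 (c(v, l) = -1/4*1 = -1/4)
F(C) = -1/4 + C (F(C) = C - 1/4 = -1/4 + C)
(F(-51) - 47349)/(-10185 + 11858) = ((-1/4 - 51) - 47349)/(-10185 + 11858) = (-205/4 - 47349)/1673 = -189601/4*1/1673 = -189601/6692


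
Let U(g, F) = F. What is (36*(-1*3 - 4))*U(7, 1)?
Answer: -252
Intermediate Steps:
(36*(-1*3 - 4))*U(7, 1) = (36*(-1*3 - 4))*1 = (36*(-3 - 4))*1 = (36*(-7))*1 = -252*1 = -252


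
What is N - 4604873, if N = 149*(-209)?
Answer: -4636014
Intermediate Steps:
N = -31141
N - 4604873 = -31141 - 4604873 = -4636014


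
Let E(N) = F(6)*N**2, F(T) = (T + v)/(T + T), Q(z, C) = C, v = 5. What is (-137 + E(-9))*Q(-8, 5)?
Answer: -1255/4 ≈ -313.75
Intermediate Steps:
F(T) = (5 + T)/(2*T) (F(T) = (T + 5)/(T + T) = (5 + T)/((2*T)) = (5 + T)*(1/(2*T)) = (5 + T)/(2*T))
E(N) = 11*N**2/12 (E(N) = ((1/2)*(5 + 6)/6)*N**2 = ((1/2)*(1/6)*11)*N**2 = 11*N**2/12)
(-137 + E(-9))*Q(-8, 5) = (-137 + (11/12)*(-9)**2)*5 = (-137 + (11/12)*81)*5 = (-137 + 297/4)*5 = -251/4*5 = -1255/4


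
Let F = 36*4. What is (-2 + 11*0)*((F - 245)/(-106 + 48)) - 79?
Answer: -2392/29 ≈ -82.483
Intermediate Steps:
F = 144
(-2 + 11*0)*((F - 245)/(-106 + 48)) - 79 = (-2 + 11*0)*((144 - 245)/(-106 + 48)) - 79 = (-2 + 0)*(-101/(-58)) - 79 = -(-202)*(-1)/58 - 79 = -2*101/58 - 79 = -101/29 - 79 = -2392/29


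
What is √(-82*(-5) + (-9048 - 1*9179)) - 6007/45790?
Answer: -6007/45790 + I*√17817 ≈ -0.13119 + 133.48*I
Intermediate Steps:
√(-82*(-5) + (-9048 - 1*9179)) - 6007/45790 = √(410 + (-9048 - 9179)) - 6007*1/45790 = √(410 - 18227) - 6007/45790 = √(-17817) - 6007/45790 = I*√17817 - 6007/45790 = -6007/45790 + I*√17817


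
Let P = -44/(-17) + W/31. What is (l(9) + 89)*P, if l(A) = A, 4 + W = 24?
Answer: 166992/527 ≈ 316.87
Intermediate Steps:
W = 20 (W = -4 + 24 = 20)
P = 1704/527 (P = -44/(-17) + 20/31 = -44*(-1/17) + 20*(1/31) = 44/17 + 20/31 = 1704/527 ≈ 3.2334)
(l(9) + 89)*P = (9 + 89)*(1704/527) = 98*(1704/527) = 166992/527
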